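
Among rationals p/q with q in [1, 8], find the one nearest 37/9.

33/8

Expand x = 37/9 as a continued fraction with the Euclidean algorithm:
  37 = 4*9 + 1, so a_0 = 4.
  9 = 9*1 + 0, so a_1 = 9.
so x = [4; 9].
Convergents (p_i = a_i*p_{i-1} + p_{i-2}, q_i = a_i*q_{i-1} + q_{i-2} with p_{-2}=0, p_{-1}=1, q_{-2}=1, q_{-1}=0), until the denominator exceeds 8:
  i=0: a_0=4, p_0 = 4*1 + 0 = 4, q_0 = 4*0 + 1 = 1.
  i=1: a_1=9, p_1 = 9*4 + 1 = 37, q_1 = 9*1 + 0 = 9.
q_1 = 9 > 8, so the last convergent with denominator <= 8 is p_0/q_0 = 4/1.
The closest fraction with denominator <= 8 is either p_0/q_0 or the intermediate fraction (k*p_0 + p_{-1})/(k*q_0 + q_{-1}) with the largest k >= 1 whose denominator stays <= 8; these approach x as k grows, and every other convergent or intermediate fraction in range is farther away.
Largest k: floor((8 - q_{-1})/q_0) = floor((8 - 0)/1) = 8 (using the seeds p_{-1} = 1, q_{-1} = 0).
That gives (8*4 + 1)/(8*1 + 0) = 33/8.
Compare the errors: |x - 4/1| = |37*1 - 4*9|/(9*1) = 1/9, and |x - 33/8| = |37*8 - 33*9|/(9*8) = 1/72.
Cross-multiplying, 1*9 = 9 < 72 = 1*72, so 1/72 is smaller: the intermediate fraction 33/8 is closer to x than 4/1.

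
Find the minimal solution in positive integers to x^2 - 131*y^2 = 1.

(x, y) = (10610, 927)

First expand sqrt(131) as a continued fraction. With x_i = (sqrt(131) + m_i)/d_i and (m_0, d_0) = (0, 1): a_0 = floor(sqrt(131)) = 11, since 11^2 = 121 <= 131 < 144 = 12^2.
Iterate m_{i+1} = d_i*a_i - m_i, d_{i+1} = (131 - m_{i+1}^2)/d_i, a_{i+1} = floor((a_0 + m_{i+1})/d_{i+1}):
  m_1 = 1*11 - 0 = 11, d_1 = (131 - 11^2)/1 = 10/1 = 10, a_1 = floor((11 + 11)/10) = 2.
  m_2 = 10*2 - 11 = 9, d_2 = (131 - 9^2)/10 = 50/10 = 5, a_2 = floor((11 + 9)/5) = 4.
  m_3 = 5*4 - 9 = 11, d_3 = (131 - 11^2)/5 = 10/5 = 2, a_3 = floor((11 + 11)/2) = 11.
  m_4 = 2*11 - 11 = 11, d_4 = (131 - 11^2)/2 = 10/2 = 5, a_4 = floor((11 + 11)/5) = 4.
  m_5 = 5*4 - 11 = 9, d_5 = (131 - 9^2)/5 = 50/5 = 10, a_5 = floor((11 + 9)/10) = 2.
  m_6 = 10*2 - 9 = 11, d_6 = (131 - 11^2)/10 = 10/10 = 1, a_6 = floor((11 + 11)/1) = 22.
  m_7 = 1*22 - 11 = 11, d_7 = (131 - 11^2)/1 = 10/1 = 10: (m_7, d_7) = (m_1, d_1) = (11, 10), so from here the quotients repeat a_1, ..., a_6; the period length is 6.
So sqrt(131) = [11; (2, 4, 11, 4, 2, 22)] with period length k = 6.
k is even, so the fundamental solution of x^2 - 131y^2 = 1 is (p_{k-1}, q_{k-1}) = (p_5, q_5); compute convergents through index 5.
Convergents (p_i = a_i*p_{i-1} + p_{i-2}, q_i = a_i*q_{i-1} + q_{i-2} with p_{-2}=0, p_{-1}=1, q_{-2}=1, q_{-1}=0):
  i=0: a_0=11, p_0 = 11*1 + 0 = 11, q_0 = 11*0 + 1 = 1.
  i=1: a_1=2, p_1 = 2*11 + 1 = 23, q_1 = 2*1 + 0 = 2.
  i=2: a_2=4, p_2 = 4*23 + 11 = 103, q_2 = 4*2 + 1 = 9.
  i=3: a_3=11, p_3 = 11*103 + 23 = 1156, q_3 = 11*9 + 2 = 101.
  i=4: a_4=4, p_4 = 4*1156 + 103 = 4727, q_4 = 4*101 + 9 = 413.
  i=5: a_5=2, p_5 = 2*4727 + 1156 = 10610, q_5 = 2*413 + 101 = 927.
Check: 10610^2 - 131*927^2 = 112572100 - 112572099 = 1, so (x, y) = (10610, 927) solves the equation, and by the theorem it is the least positive solution.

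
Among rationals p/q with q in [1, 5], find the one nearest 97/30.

13/4

Expand x = 97/30 as a continued fraction with the Euclidean algorithm:
  97 = 3*30 + 7, so a_0 = 3.
  30 = 4*7 + 2, so a_1 = 4.
  7 = 3*2 + 1, so a_2 = 3.
  2 = 2*1 + 0, so a_3 = 2.
so x = [3; 4, 3, 2].
Convergents (p_i = a_i*p_{i-1} + p_{i-2}, q_i = a_i*q_{i-1} + q_{i-2} with p_{-2}=0, p_{-1}=1, q_{-2}=1, q_{-1}=0), until the denominator exceeds 5:
  i=0: a_0=3, p_0 = 3*1 + 0 = 3, q_0 = 3*0 + 1 = 1.
  i=1: a_1=4, p_1 = 4*3 + 1 = 13, q_1 = 4*1 + 0 = 4.
  i=2: a_2=3, p_2 = 3*13 + 3 = 42, q_2 = 3*4 + 1 = 13.
q_2 = 13 > 5, so the last convergent with denominator <= 5 is p_1/q_1 = 13/4.
The closest fraction with denominator <= 5 is either p_1/q_1 or the intermediate fraction (k*p_1 + p_0)/(k*q_1 + q_0) with the largest k >= 1 whose denominator stays <= 5; these approach x as k grows, and every other convergent or intermediate fraction in range is farther away.
Largest k: floor((5 - q_0)/q_1) = floor((5 - 1)/4) = 1.
That gives (1*13 + 3)/(1*4 + 1) = 16/5.
Compare the errors: |x - 13/4| = |97*4 - 13*30|/(30*4) = 2/120, and |x - 16/5| = |97*5 - 16*30|/(30*5) = 5/150.
Cross-multiplying, 2*150 = 300 < 600 = 5*120, so 2/120 is smaller: the convergent 13/4 is closer to x than 16/5.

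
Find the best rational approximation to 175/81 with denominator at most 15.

13/6

Expand x = 175/81 as a continued fraction with the Euclidean algorithm:
  175 = 2*81 + 13, so a_0 = 2.
  81 = 6*13 + 3, so a_1 = 6.
  13 = 4*3 + 1, so a_2 = 4.
  3 = 3*1 + 0, so a_3 = 3.
so x = [2; 6, 4, 3].
Convergents (p_i = a_i*p_{i-1} + p_{i-2}, q_i = a_i*q_{i-1} + q_{i-2} with p_{-2}=0, p_{-1}=1, q_{-2}=1, q_{-1}=0), until the denominator exceeds 15:
  i=0: a_0=2, p_0 = 2*1 + 0 = 2, q_0 = 2*0 + 1 = 1.
  i=1: a_1=6, p_1 = 6*2 + 1 = 13, q_1 = 6*1 + 0 = 6.
  i=2: a_2=4, p_2 = 4*13 + 2 = 54, q_2 = 4*6 + 1 = 25.
q_2 = 25 > 15, so the last convergent with denominator <= 15 is p_1/q_1 = 13/6.
The closest fraction with denominator <= 15 is either p_1/q_1 or the intermediate fraction (k*p_1 + p_0)/(k*q_1 + q_0) with the largest k >= 1 whose denominator stays <= 15; these approach x as k grows, and every other convergent or intermediate fraction in range is farther away.
Largest k: floor((15 - q_0)/q_1) = floor((15 - 1)/6) = 2.
That gives (2*13 + 2)/(2*6 + 1) = 28/13.
Compare the errors: |x - 13/6| = |175*6 - 13*81|/(81*6) = 3/486, and |x - 28/13| = |175*13 - 28*81|/(81*13) = 7/1053.
Cross-multiplying, 3*1053 = 3159 < 3402 = 7*486, so 3/486 is smaller: the convergent 13/6 is closer to x than 28/13.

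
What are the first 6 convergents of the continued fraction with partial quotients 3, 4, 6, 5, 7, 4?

Using the convergent recurrence p_i = a_i*p_{i-1} + p_{i-2}, q_i = a_i*q_{i-1} + q_{i-2} with p_{-2}=0, p_{-1}=1, q_{-2}=1, q_{-1}=0:
  i=0: a_0=3, p_0 = 3*1 + 0 = 3, q_0 = 3*0 + 1 = 1.
  i=1: a_1=4, p_1 = 4*3 + 1 = 13, q_1 = 4*1 + 0 = 4.
  i=2: a_2=6, p_2 = 6*13 + 3 = 81, q_2 = 6*4 + 1 = 25.
  i=3: a_3=5, p_3 = 5*81 + 13 = 418, q_3 = 5*25 + 4 = 129.
  i=4: a_4=7, p_4 = 7*418 + 81 = 3007, q_4 = 7*129 + 25 = 928.
  i=5: a_5=4, p_5 = 4*3007 + 418 = 12446, q_5 = 4*928 + 129 = 3841.

3/1, 13/4, 81/25, 418/129, 3007/928, 12446/3841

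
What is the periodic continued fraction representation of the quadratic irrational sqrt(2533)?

[50; (3, 24, 1, 4, 1, 24, 3, 100)]

Write x_i = (sqrt(2533) + m_i)/d_i with (m_0, d_0) = (0, 1). a_0 = floor(sqrt(2533)) = 50, since 50^2 = 2500 <= 2533 < 2601 = 51^2.
Iterate m_{i+1} = d_i*a_i - m_i, d_{i+1} = (2533 - m_{i+1}^2)/d_i, a_{i+1} = floor((a_0 + m_{i+1})/d_{i+1}):
  m_1 = 1*50 - 0 = 50, d_1 = (2533 - 50^2)/1 = 33/1 = 33, a_1 = floor((50 + 50)/33) = 3.
  m_2 = 33*3 - 50 = 49, d_2 = (2533 - 49^2)/33 = 132/33 = 4, a_2 = floor((50 + 49)/4) = 24.
  m_3 = 4*24 - 49 = 47, d_3 = (2533 - 47^2)/4 = 324/4 = 81, a_3 = floor((50 + 47)/81) = 1.
  m_4 = 81*1 - 47 = 34, d_4 = (2533 - 34^2)/81 = 1377/81 = 17, a_4 = floor((50 + 34)/17) = 4.
  m_5 = 17*4 - 34 = 34, d_5 = (2533 - 34^2)/17 = 1377/17 = 81, a_5 = floor((50 + 34)/81) = 1.
  m_6 = 81*1 - 34 = 47, d_6 = (2533 - 47^2)/81 = 324/81 = 4, a_6 = floor((50 + 47)/4) = 24.
  m_7 = 4*24 - 47 = 49, d_7 = (2533 - 49^2)/4 = 132/4 = 33, a_7 = floor((50 + 49)/33) = 3.
  m_8 = 33*3 - 49 = 50, d_8 = (2533 - 50^2)/33 = 33/33 = 1, a_8 = floor((50 + 50)/1) = 100.
  m_9 = 1*100 - 50 = 50, d_9 = (2533 - 50^2)/1 = 33/1 = 33: (m_9, d_9) = (m_1, d_1) = (50, 33), so from here the quotients repeat a_1, ..., a_8; the period length is 8.
Hence the expansion of sqrt(2533) is a_0 = 50 followed by the repeating block 3, 24, 1, 4, 1, 24, 3, 100 (period 8).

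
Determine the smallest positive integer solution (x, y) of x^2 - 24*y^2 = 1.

First expand sqrt(24) as a continued fraction. With x_i = (sqrt(24) + m_i)/d_i and (m_0, d_0) = (0, 1): a_0 = floor(sqrt(24)) = 4, since 4^2 = 16 <= 24 < 25 = 5^2.
Iterate m_{i+1} = d_i*a_i - m_i, d_{i+1} = (24 - m_{i+1}^2)/d_i, a_{i+1} = floor((a_0 + m_{i+1})/d_{i+1}):
  m_1 = 1*4 - 0 = 4, d_1 = (24 - 4^2)/1 = 8/1 = 8, a_1 = floor((4 + 4)/8) = 1.
  m_2 = 8*1 - 4 = 4, d_2 = (24 - 4^2)/8 = 8/8 = 1, a_2 = floor((4 + 4)/1) = 8.
  m_3 = 1*8 - 4 = 4, d_3 = (24 - 4^2)/1 = 8/1 = 8: (m_3, d_3) = (m_1, d_1) = (4, 8), so from here the quotients repeat a_1, a_2; the period length is 2.
So sqrt(24) = [4; (1, 8)] with period length k = 2.
k is even, so the fundamental solution of x^2 - 24y^2 = 1 is (p_{k-1}, q_{k-1}) = (p_1, q_1); compute convergents through index 1.
Convergents (p_i = a_i*p_{i-1} + p_{i-2}, q_i = a_i*q_{i-1} + q_{i-2} with p_{-2}=0, p_{-1}=1, q_{-2}=1, q_{-1}=0):
  i=0: a_0=4, p_0 = 4*1 + 0 = 4, q_0 = 4*0 + 1 = 1.
  i=1: a_1=1, p_1 = 1*4 + 1 = 5, q_1 = 1*1 + 0 = 1.
Check: 5^2 - 24*1^2 = 25 - 24 = 1, so (x, y) = (5, 1) solves the equation, and by the theorem it is the least positive solution.

(x, y) = (5, 1)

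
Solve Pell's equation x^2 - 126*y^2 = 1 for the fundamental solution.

(x, y) = (449, 40)

First expand sqrt(126) as a continued fraction. With x_i = (sqrt(126) + m_i)/d_i and (m_0, d_0) = (0, 1): a_0 = floor(sqrt(126)) = 11, since 11^2 = 121 <= 126 < 144 = 12^2.
Iterate m_{i+1} = d_i*a_i - m_i, d_{i+1} = (126 - m_{i+1}^2)/d_i, a_{i+1} = floor((a_0 + m_{i+1})/d_{i+1}):
  m_1 = 1*11 - 0 = 11, d_1 = (126 - 11^2)/1 = 5/1 = 5, a_1 = floor((11 + 11)/5) = 4.
  m_2 = 5*4 - 11 = 9, d_2 = (126 - 9^2)/5 = 45/5 = 9, a_2 = floor((11 + 9)/9) = 2.
  m_3 = 9*2 - 9 = 9, d_3 = (126 - 9^2)/9 = 45/9 = 5, a_3 = floor((11 + 9)/5) = 4.
  m_4 = 5*4 - 9 = 11, d_4 = (126 - 11^2)/5 = 5/5 = 1, a_4 = floor((11 + 11)/1) = 22.
  m_5 = 1*22 - 11 = 11, d_5 = (126 - 11^2)/1 = 5/1 = 5: (m_5, d_5) = (m_1, d_1) = (11, 5), so from here the quotients repeat a_1, ..., a_4; the period length is 4.
So sqrt(126) = [11; (4, 2, 4, 22)] with period length k = 4.
k is even, so the fundamental solution of x^2 - 126y^2 = 1 is (p_{k-1}, q_{k-1}) = (p_3, q_3); compute convergents through index 3.
Convergents (p_i = a_i*p_{i-1} + p_{i-2}, q_i = a_i*q_{i-1} + q_{i-2} with p_{-2}=0, p_{-1}=1, q_{-2}=1, q_{-1}=0):
  i=0: a_0=11, p_0 = 11*1 + 0 = 11, q_0 = 11*0 + 1 = 1.
  i=1: a_1=4, p_1 = 4*11 + 1 = 45, q_1 = 4*1 + 0 = 4.
  i=2: a_2=2, p_2 = 2*45 + 11 = 101, q_2 = 2*4 + 1 = 9.
  i=3: a_3=4, p_3 = 4*101 + 45 = 449, q_3 = 4*9 + 4 = 40.
Check: 449^2 - 126*40^2 = 201601 - 201600 = 1, so (x, y) = (449, 40) solves the equation, and by the theorem it is the least positive solution.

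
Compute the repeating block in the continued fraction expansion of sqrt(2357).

[48; (1, 1, 4, 1, 1, 1, 1, 4, 1, 1, 96)]

Write x_i = (sqrt(2357) + m_i)/d_i with (m_0, d_0) = (0, 1). a_0 = floor(sqrt(2357)) = 48, since 48^2 = 2304 <= 2357 < 2401 = 49^2.
Iterate m_{i+1} = d_i*a_i - m_i, d_{i+1} = (2357 - m_{i+1}^2)/d_i, a_{i+1} = floor((a_0 + m_{i+1})/d_{i+1}):
  m_1 = 1*48 - 0 = 48, d_1 = (2357 - 48^2)/1 = 53/1 = 53, a_1 = floor((48 + 48)/53) = 1.
  m_2 = 53*1 - 48 = 5, d_2 = (2357 - 5^2)/53 = 2332/53 = 44, a_2 = floor((48 + 5)/44) = 1.
  m_3 = 44*1 - 5 = 39, d_3 = (2357 - 39^2)/44 = 836/44 = 19, a_3 = floor((48 + 39)/19) = 4.
  m_4 = 19*4 - 39 = 37, d_4 = (2357 - 37^2)/19 = 988/19 = 52, a_4 = floor((48 + 37)/52) = 1.
  m_5 = 52*1 - 37 = 15, d_5 = (2357 - 15^2)/52 = 2132/52 = 41, a_5 = floor((48 + 15)/41) = 1.
  m_6 = 41*1 - 15 = 26, d_6 = (2357 - 26^2)/41 = 1681/41 = 41, a_6 = floor((48 + 26)/41) = 1.
  m_7 = 41*1 - 26 = 15, d_7 = (2357 - 15^2)/41 = 2132/41 = 52, a_7 = floor((48 + 15)/52) = 1.
  m_8 = 52*1 - 15 = 37, d_8 = (2357 - 37^2)/52 = 988/52 = 19, a_8 = floor((48 + 37)/19) = 4.
  m_9 = 19*4 - 37 = 39, d_9 = (2357 - 39^2)/19 = 836/19 = 44, a_9 = floor((48 + 39)/44) = 1.
  m_10 = 44*1 - 39 = 5, d_10 = (2357 - 5^2)/44 = 2332/44 = 53, a_10 = floor((48 + 5)/53) = 1.
  m_11 = 53*1 - 5 = 48, d_11 = (2357 - 48^2)/53 = 53/53 = 1, a_11 = floor((48 + 48)/1) = 96.
  m_12 = 1*96 - 48 = 48, d_12 = (2357 - 48^2)/1 = 53/1 = 53: (m_12, d_12) = (m_1, d_1) = (48, 53), so from here the quotients repeat a_1, ..., a_11; the period length is 11.
Hence the expansion of sqrt(2357) is a_0 = 48 followed by the repeating block 1, 1, 4, 1, 1, 1, 1, 4, 1, 1, 96 (period 11).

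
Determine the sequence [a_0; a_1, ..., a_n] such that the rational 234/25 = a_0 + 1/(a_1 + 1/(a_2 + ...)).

[9; 2, 1, 3, 2]

Run the Euclidean algorithm on 234 and 25; the successive quotients are the partial quotients a_0, a_1, ... (each step inverts the fractional part left over by the previous one):
  234 = 9*25 + 9, so a_0 = 9.
  25 = 2*9 + 7, so a_1 = 2.
  9 = 1*7 + 2, so a_2 = 1.
  7 = 3*2 + 1, so a_3 = 3.
  2 = 2*1 + 0, so a_4 = 2.
The remainder reaches 0 after 5 divisions, so the expansion has 5 partial quotients, read off in order.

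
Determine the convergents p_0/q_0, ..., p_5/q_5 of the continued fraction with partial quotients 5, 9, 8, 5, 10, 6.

Using the convergent recurrence p_i = a_i*p_{i-1} + p_{i-2}, q_i = a_i*q_{i-1} + q_{i-2} with p_{-2}=0, p_{-1}=1, q_{-2}=1, q_{-1}=0:
  i=0: a_0=5, p_0 = 5*1 + 0 = 5, q_0 = 5*0 + 1 = 1.
  i=1: a_1=9, p_1 = 9*5 + 1 = 46, q_1 = 9*1 + 0 = 9.
  i=2: a_2=8, p_2 = 8*46 + 5 = 373, q_2 = 8*9 + 1 = 73.
  i=3: a_3=5, p_3 = 5*373 + 46 = 1911, q_3 = 5*73 + 9 = 374.
  i=4: a_4=10, p_4 = 10*1911 + 373 = 19483, q_4 = 10*374 + 73 = 3813.
  i=5: a_5=6, p_5 = 6*19483 + 1911 = 118809, q_5 = 6*3813 + 374 = 23252.

5/1, 46/9, 373/73, 1911/374, 19483/3813, 118809/23252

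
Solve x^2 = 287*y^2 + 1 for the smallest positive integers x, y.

(x, y) = (288, 17)

First expand sqrt(287) as a continued fraction. With x_i = (sqrt(287) + m_i)/d_i and (m_0, d_0) = (0, 1): a_0 = floor(sqrt(287)) = 16, since 16^2 = 256 <= 287 < 289 = 17^2.
Iterate m_{i+1} = d_i*a_i - m_i, d_{i+1} = (287 - m_{i+1}^2)/d_i, a_{i+1} = floor((a_0 + m_{i+1})/d_{i+1}):
  m_1 = 1*16 - 0 = 16, d_1 = (287 - 16^2)/1 = 31/1 = 31, a_1 = floor((16 + 16)/31) = 1.
  m_2 = 31*1 - 16 = 15, d_2 = (287 - 15^2)/31 = 62/31 = 2, a_2 = floor((16 + 15)/2) = 15.
  m_3 = 2*15 - 15 = 15, d_3 = (287 - 15^2)/2 = 62/2 = 31, a_3 = floor((16 + 15)/31) = 1.
  m_4 = 31*1 - 15 = 16, d_4 = (287 - 16^2)/31 = 31/31 = 1, a_4 = floor((16 + 16)/1) = 32.
  m_5 = 1*32 - 16 = 16, d_5 = (287 - 16^2)/1 = 31/1 = 31: (m_5, d_5) = (m_1, d_1) = (16, 31), so from here the quotients repeat a_1, ..., a_4; the period length is 4.
So sqrt(287) = [16; (1, 15, 1, 32)] with period length k = 4.
k is even, so the fundamental solution of x^2 - 287y^2 = 1 is (p_{k-1}, q_{k-1}) = (p_3, q_3); compute convergents through index 3.
Convergents (p_i = a_i*p_{i-1} + p_{i-2}, q_i = a_i*q_{i-1} + q_{i-2} with p_{-2}=0, p_{-1}=1, q_{-2}=1, q_{-1}=0):
  i=0: a_0=16, p_0 = 16*1 + 0 = 16, q_0 = 16*0 + 1 = 1.
  i=1: a_1=1, p_1 = 1*16 + 1 = 17, q_1 = 1*1 + 0 = 1.
  i=2: a_2=15, p_2 = 15*17 + 16 = 271, q_2 = 15*1 + 1 = 16.
  i=3: a_3=1, p_3 = 1*271 + 17 = 288, q_3 = 1*16 + 1 = 17.
Check: 288^2 - 287*17^2 = 82944 - 82943 = 1, so (x, y) = (288, 17) solves the equation, and by the theorem it is the least positive solution.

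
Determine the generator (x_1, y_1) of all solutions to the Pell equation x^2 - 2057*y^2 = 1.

First expand sqrt(2057) as a continued fraction. With x_i = (sqrt(2057) + m_i)/d_i and (m_0, d_0) = (0, 1): a_0 = floor(sqrt(2057)) = 45, since 45^2 = 2025 <= 2057 < 2116 = 46^2.
Iterate m_{i+1} = d_i*a_i - m_i, d_{i+1} = (2057 - m_{i+1}^2)/d_i, a_{i+1} = floor((a_0 + m_{i+1})/d_{i+1}):
  m_1 = 1*45 - 0 = 45, d_1 = (2057 - 45^2)/1 = 32/1 = 32, a_1 = floor((45 + 45)/32) = 2.
  m_2 = 32*2 - 45 = 19, d_2 = (2057 - 19^2)/32 = 1696/32 = 53, a_2 = floor((45 + 19)/53) = 1.
  m_3 = 53*1 - 19 = 34, d_3 = (2057 - 34^2)/53 = 901/53 = 17, a_3 = floor((45 + 34)/17) = 4.
  m_4 = 17*4 - 34 = 34, d_4 = (2057 - 34^2)/17 = 901/17 = 53, a_4 = floor((45 + 34)/53) = 1.
  m_5 = 53*1 - 34 = 19, d_5 = (2057 - 19^2)/53 = 1696/53 = 32, a_5 = floor((45 + 19)/32) = 2.
  m_6 = 32*2 - 19 = 45, d_6 = (2057 - 45^2)/32 = 32/32 = 1, a_6 = floor((45 + 45)/1) = 90.
  m_7 = 1*90 - 45 = 45, d_7 = (2057 - 45^2)/1 = 32/1 = 32: (m_7, d_7) = (m_1, d_1) = (45, 32), so from here the quotients repeat a_1, ..., a_6; the period length is 6.
So sqrt(2057) = [45; (2, 1, 4, 1, 2, 90)] with period length k = 6.
k is even, so the fundamental solution of x^2 - 2057y^2 = 1 is (p_{k-1}, q_{k-1}) = (p_5, q_5); compute convergents through index 5.
Convergents (p_i = a_i*p_{i-1} + p_{i-2}, q_i = a_i*q_{i-1} + q_{i-2} with p_{-2}=0, p_{-1}=1, q_{-2}=1, q_{-1}=0):
  i=0: a_0=45, p_0 = 45*1 + 0 = 45, q_0 = 45*0 + 1 = 1.
  i=1: a_1=2, p_1 = 2*45 + 1 = 91, q_1 = 2*1 + 0 = 2.
  i=2: a_2=1, p_2 = 1*91 + 45 = 136, q_2 = 1*2 + 1 = 3.
  i=3: a_3=4, p_3 = 4*136 + 91 = 635, q_3 = 4*3 + 2 = 14.
  i=4: a_4=1, p_4 = 1*635 + 136 = 771, q_4 = 1*14 + 3 = 17.
  i=5: a_5=2, p_5 = 2*771 + 635 = 2177, q_5 = 2*17 + 14 = 48.
Check: 2177^2 - 2057*48^2 = 4739329 - 4739328 = 1, so (x, y) = (2177, 48) solves the equation, and by the theorem it is the least positive solution.

(x, y) = (2177, 48)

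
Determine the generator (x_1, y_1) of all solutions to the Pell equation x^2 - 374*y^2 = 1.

(x, y) = (3365, 174)

First expand sqrt(374) as a continued fraction. With x_i = (sqrt(374) + m_i)/d_i and (m_0, d_0) = (0, 1): a_0 = floor(sqrt(374)) = 19, since 19^2 = 361 <= 374 < 400 = 20^2.
Iterate m_{i+1} = d_i*a_i - m_i, d_{i+1} = (374 - m_{i+1}^2)/d_i, a_{i+1} = floor((a_0 + m_{i+1})/d_{i+1}):
  m_1 = 1*19 - 0 = 19, d_1 = (374 - 19^2)/1 = 13/1 = 13, a_1 = floor((19 + 19)/13) = 2.
  m_2 = 13*2 - 19 = 7, d_2 = (374 - 7^2)/13 = 325/13 = 25, a_2 = floor((19 + 7)/25) = 1.
  m_3 = 25*1 - 7 = 18, d_3 = (374 - 18^2)/25 = 50/25 = 2, a_3 = floor((19 + 18)/2) = 18.
  m_4 = 2*18 - 18 = 18, d_4 = (374 - 18^2)/2 = 50/2 = 25, a_4 = floor((19 + 18)/25) = 1.
  m_5 = 25*1 - 18 = 7, d_5 = (374 - 7^2)/25 = 325/25 = 13, a_5 = floor((19 + 7)/13) = 2.
  m_6 = 13*2 - 7 = 19, d_6 = (374 - 19^2)/13 = 13/13 = 1, a_6 = floor((19 + 19)/1) = 38.
  m_7 = 1*38 - 19 = 19, d_7 = (374 - 19^2)/1 = 13/1 = 13: (m_7, d_7) = (m_1, d_1) = (19, 13), so from here the quotients repeat a_1, ..., a_6; the period length is 6.
So sqrt(374) = [19; (2, 1, 18, 1, 2, 38)] with period length k = 6.
k is even, so the fundamental solution of x^2 - 374y^2 = 1 is (p_{k-1}, q_{k-1}) = (p_5, q_5); compute convergents through index 5.
Convergents (p_i = a_i*p_{i-1} + p_{i-2}, q_i = a_i*q_{i-1} + q_{i-2} with p_{-2}=0, p_{-1}=1, q_{-2}=1, q_{-1}=0):
  i=0: a_0=19, p_0 = 19*1 + 0 = 19, q_0 = 19*0 + 1 = 1.
  i=1: a_1=2, p_1 = 2*19 + 1 = 39, q_1 = 2*1 + 0 = 2.
  i=2: a_2=1, p_2 = 1*39 + 19 = 58, q_2 = 1*2 + 1 = 3.
  i=3: a_3=18, p_3 = 18*58 + 39 = 1083, q_3 = 18*3 + 2 = 56.
  i=4: a_4=1, p_4 = 1*1083 + 58 = 1141, q_4 = 1*56 + 3 = 59.
  i=5: a_5=2, p_5 = 2*1141 + 1083 = 3365, q_5 = 2*59 + 56 = 174.
Check: 3365^2 - 374*174^2 = 11323225 - 11323224 = 1, so (x, y) = (3365, 174) solves the equation, and by the theorem it is the least positive solution.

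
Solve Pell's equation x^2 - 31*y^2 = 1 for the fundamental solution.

(x, y) = (1520, 273)

First expand sqrt(31) as a continued fraction. With x_i = (sqrt(31) + m_i)/d_i and (m_0, d_0) = (0, 1): a_0 = floor(sqrt(31)) = 5, since 5^2 = 25 <= 31 < 36 = 6^2.
Iterate m_{i+1} = d_i*a_i - m_i, d_{i+1} = (31 - m_{i+1}^2)/d_i, a_{i+1} = floor((a_0 + m_{i+1})/d_{i+1}):
  m_1 = 1*5 - 0 = 5, d_1 = (31 - 5^2)/1 = 6/1 = 6, a_1 = floor((5 + 5)/6) = 1.
  m_2 = 6*1 - 5 = 1, d_2 = (31 - 1^2)/6 = 30/6 = 5, a_2 = floor((5 + 1)/5) = 1.
  m_3 = 5*1 - 1 = 4, d_3 = (31 - 4^2)/5 = 15/5 = 3, a_3 = floor((5 + 4)/3) = 3.
  m_4 = 3*3 - 4 = 5, d_4 = (31 - 5^2)/3 = 6/3 = 2, a_4 = floor((5 + 5)/2) = 5.
  m_5 = 2*5 - 5 = 5, d_5 = (31 - 5^2)/2 = 6/2 = 3, a_5 = floor((5 + 5)/3) = 3.
  m_6 = 3*3 - 5 = 4, d_6 = (31 - 4^2)/3 = 15/3 = 5, a_6 = floor((5 + 4)/5) = 1.
  m_7 = 5*1 - 4 = 1, d_7 = (31 - 1^2)/5 = 30/5 = 6, a_7 = floor((5 + 1)/6) = 1.
  m_8 = 6*1 - 1 = 5, d_8 = (31 - 5^2)/6 = 6/6 = 1, a_8 = floor((5 + 5)/1) = 10.
  m_9 = 1*10 - 5 = 5, d_9 = (31 - 5^2)/1 = 6/1 = 6: (m_9, d_9) = (m_1, d_1) = (5, 6), so from here the quotients repeat a_1, ..., a_8; the period length is 8.
So sqrt(31) = [5; (1, 1, 3, 5, 3, 1, 1, 10)] with period length k = 8.
k is even, so the fundamental solution of x^2 - 31y^2 = 1 is (p_{k-1}, q_{k-1}) = (p_7, q_7); compute convergents through index 7.
Convergents (p_i = a_i*p_{i-1} + p_{i-2}, q_i = a_i*q_{i-1} + q_{i-2} with p_{-2}=0, p_{-1}=1, q_{-2}=1, q_{-1}=0):
  i=0: a_0=5, p_0 = 5*1 + 0 = 5, q_0 = 5*0 + 1 = 1.
  i=1: a_1=1, p_1 = 1*5 + 1 = 6, q_1 = 1*1 + 0 = 1.
  i=2: a_2=1, p_2 = 1*6 + 5 = 11, q_2 = 1*1 + 1 = 2.
  i=3: a_3=3, p_3 = 3*11 + 6 = 39, q_3 = 3*2 + 1 = 7.
  i=4: a_4=5, p_4 = 5*39 + 11 = 206, q_4 = 5*7 + 2 = 37.
  i=5: a_5=3, p_5 = 3*206 + 39 = 657, q_5 = 3*37 + 7 = 118.
  i=6: a_6=1, p_6 = 1*657 + 206 = 863, q_6 = 1*118 + 37 = 155.
  i=7: a_7=1, p_7 = 1*863 + 657 = 1520, q_7 = 1*155 + 118 = 273.
Check: 1520^2 - 31*273^2 = 2310400 - 2310399 = 1, so (x, y) = (1520, 273) solves the equation, and by the theorem it is the least positive solution.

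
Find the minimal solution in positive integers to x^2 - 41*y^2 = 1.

(x, y) = (2049, 320)

First expand sqrt(41) as a continued fraction. With x_i = (sqrt(41) + m_i)/d_i and (m_0, d_0) = (0, 1): a_0 = floor(sqrt(41)) = 6, since 6^2 = 36 <= 41 < 49 = 7^2.
Iterate m_{i+1} = d_i*a_i - m_i, d_{i+1} = (41 - m_{i+1}^2)/d_i, a_{i+1} = floor((a_0 + m_{i+1})/d_{i+1}):
  m_1 = 1*6 - 0 = 6, d_1 = (41 - 6^2)/1 = 5/1 = 5, a_1 = floor((6 + 6)/5) = 2.
  m_2 = 5*2 - 6 = 4, d_2 = (41 - 4^2)/5 = 25/5 = 5, a_2 = floor((6 + 4)/5) = 2.
  m_3 = 5*2 - 4 = 6, d_3 = (41 - 6^2)/5 = 5/5 = 1, a_3 = floor((6 + 6)/1) = 12.
  m_4 = 1*12 - 6 = 6, d_4 = (41 - 6^2)/1 = 5/1 = 5: (m_4, d_4) = (m_1, d_1) = (6, 5), so from here the quotients repeat a_1, ..., a_3; the period length is 3.
So sqrt(41) = [6; (2, 2, 12)] with period length k = 3.
k is odd, so (p_{k-1}, q_{k-1}) only solves x^2 - 41y^2 = -1 and the fundamental solution of x^2 - 41y^2 = 1 is (p_{2k-1}, q_{2k-1}) = (p_5, q_5); compute convergents through index 5, running through the period twice.
Convergents (p_i = a_i*p_{i-1} + p_{i-2}, q_i = a_i*q_{i-1} + q_{i-2} with p_{-2}=0, p_{-1}=1, q_{-2}=1, q_{-1}=0):
  i=0: a_0=6, p_0 = 6*1 + 0 = 6, q_0 = 6*0 + 1 = 1.
  i=1: a_1=2, p_1 = 2*6 + 1 = 13, q_1 = 2*1 + 0 = 2.
  i=2: a_2=2, p_2 = 2*13 + 6 = 32, q_2 = 2*2 + 1 = 5.
  i=3: a_3=12, p_3 = 12*32 + 13 = 397, q_3 = 12*5 + 2 = 62.
  i=4: a_4=2, p_4 = 2*397 + 32 = 826, q_4 = 2*62 + 5 = 129.
  i=5: a_5=2, p_5 = 2*826 + 397 = 2049, q_5 = 2*129 + 62 = 320.
Indeed p_2^2 - 41*q_2^2 = 1024 - 1025 = -1, not +1.
Check: 2049^2 - 41*320^2 = 4198401 - 4198400 = 1, so (x, y) = (2049, 320) solves the equation, and by the theorem it is the least positive solution.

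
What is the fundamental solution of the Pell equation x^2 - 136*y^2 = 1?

(x, y) = (35, 3)

First expand sqrt(136) as a continued fraction. With x_i = (sqrt(136) + m_i)/d_i and (m_0, d_0) = (0, 1): a_0 = floor(sqrt(136)) = 11, since 11^2 = 121 <= 136 < 144 = 12^2.
Iterate m_{i+1} = d_i*a_i - m_i, d_{i+1} = (136 - m_{i+1}^2)/d_i, a_{i+1} = floor((a_0 + m_{i+1})/d_{i+1}):
  m_1 = 1*11 - 0 = 11, d_1 = (136 - 11^2)/1 = 15/1 = 15, a_1 = floor((11 + 11)/15) = 1.
  m_2 = 15*1 - 11 = 4, d_2 = (136 - 4^2)/15 = 120/15 = 8, a_2 = floor((11 + 4)/8) = 1.
  m_3 = 8*1 - 4 = 4, d_3 = (136 - 4^2)/8 = 120/8 = 15, a_3 = floor((11 + 4)/15) = 1.
  m_4 = 15*1 - 4 = 11, d_4 = (136 - 11^2)/15 = 15/15 = 1, a_4 = floor((11 + 11)/1) = 22.
  m_5 = 1*22 - 11 = 11, d_5 = (136 - 11^2)/1 = 15/1 = 15: (m_5, d_5) = (m_1, d_1) = (11, 15), so from here the quotients repeat a_1, ..., a_4; the period length is 4.
So sqrt(136) = [11; (1, 1, 1, 22)] with period length k = 4.
k is even, so the fundamental solution of x^2 - 136y^2 = 1 is (p_{k-1}, q_{k-1}) = (p_3, q_3); compute convergents through index 3.
Convergents (p_i = a_i*p_{i-1} + p_{i-2}, q_i = a_i*q_{i-1} + q_{i-2} with p_{-2}=0, p_{-1}=1, q_{-2}=1, q_{-1}=0):
  i=0: a_0=11, p_0 = 11*1 + 0 = 11, q_0 = 11*0 + 1 = 1.
  i=1: a_1=1, p_1 = 1*11 + 1 = 12, q_1 = 1*1 + 0 = 1.
  i=2: a_2=1, p_2 = 1*12 + 11 = 23, q_2 = 1*1 + 1 = 2.
  i=3: a_3=1, p_3 = 1*23 + 12 = 35, q_3 = 1*2 + 1 = 3.
Check: 35^2 - 136*3^2 = 1225 - 1224 = 1, so (x, y) = (35, 3) solves the equation, and by the theorem it is the least positive solution.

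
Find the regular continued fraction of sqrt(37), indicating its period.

[6; (12)]

Write x_i = (sqrt(37) + m_i)/d_i with (m_0, d_0) = (0, 1). a_0 = floor(sqrt(37)) = 6, since 6^2 = 36 <= 37 < 49 = 7^2.
Iterate m_{i+1} = d_i*a_i - m_i, d_{i+1} = (37 - m_{i+1}^2)/d_i, a_{i+1} = floor((a_0 + m_{i+1})/d_{i+1}):
  m_1 = 1*6 - 0 = 6, d_1 = (37 - 6^2)/1 = 1/1 = 1, a_1 = floor((6 + 6)/1) = 12.
  m_2 = 1*12 - 6 = 6, d_2 = (37 - 6^2)/1 = 1/1 = 1: (m_2, d_2) = (m_1, d_1) = (6, 1), so from here the quotient a_1 repeats; the period length is 1.
Hence the expansion of sqrt(37) is a_0 = 6 followed by the repeating block 12 (period 1).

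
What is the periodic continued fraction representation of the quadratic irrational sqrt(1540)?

Write x_i = (sqrt(1540) + m_i)/d_i with (m_0, d_0) = (0, 1). a_0 = floor(sqrt(1540)) = 39, since 39^2 = 1521 <= 1540 < 1600 = 40^2.
Iterate m_{i+1} = d_i*a_i - m_i, d_{i+1} = (1540 - m_{i+1}^2)/d_i, a_{i+1} = floor((a_0 + m_{i+1})/d_{i+1}):
  m_1 = 1*39 - 0 = 39, d_1 = (1540 - 39^2)/1 = 19/1 = 19, a_1 = floor((39 + 39)/19) = 4.
  m_2 = 19*4 - 39 = 37, d_2 = (1540 - 37^2)/19 = 171/19 = 9, a_2 = floor((39 + 37)/9) = 8.
  m_3 = 9*8 - 37 = 35, d_3 = (1540 - 35^2)/9 = 315/9 = 35, a_3 = floor((39 + 35)/35) = 2.
  m_4 = 35*2 - 35 = 35, d_4 = (1540 - 35^2)/35 = 315/35 = 9, a_4 = floor((39 + 35)/9) = 8.
  m_5 = 9*8 - 35 = 37, d_5 = (1540 - 37^2)/9 = 171/9 = 19, a_5 = floor((39 + 37)/19) = 4.
  m_6 = 19*4 - 37 = 39, d_6 = (1540 - 39^2)/19 = 19/19 = 1, a_6 = floor((39 + 39)/1) = 78.
  m_7 = 1*78 - 39 = 39, d_7 = (1540 - 39^2)/1 = 19/1 = 19: (m_7, d_7) = (m_1, d_1) = (39, 19), so from here the quotients repeat a_1, ..., a_6; the period length is 6.
Hence the expansion of sqrt(1540) is a_0 = 39 followed by the repeating block 4, 8, 2, 8, 4, 78 (period 6).

[39; (4, 8, 2, 8, 4, 78)]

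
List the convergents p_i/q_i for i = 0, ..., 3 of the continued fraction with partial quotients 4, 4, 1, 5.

Using the convergent recurrence p_i = a_i*p_{i-1} + p_{i-2}, q_i = a_i*q_{i-1} + q_{i-2} with p_{-2}=0, p_{-1}=1, q_{-2}=1, q_{-1}=0:
  i=0: a_0=4, p_0 = 4*1 + 0 = 4, q_0 = 4*0 + 1 = 1.
  i=1: a_1=4, p_1 = 4*4 + 1 = 17, q_1 = 4*1 + 0 = 4.
  i=2: a_2=1, p_2 = 1*17 + 4 = 21, q_2 = 1*4 + 1 = 5.
  i=3: a_3=5, p_3 = 5*21 + 17 = 122, q_3 = 5*5 + 4 = 29.

4/1, 17/4, 21/5, 122/29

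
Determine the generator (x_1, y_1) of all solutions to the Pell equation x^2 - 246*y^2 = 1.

First expand sqrt(246) as a continued fraction. With x_i = (sqrt(246) + m_i)/d_i and (m_0, d_0) = (0, 1): a_0 = floor(sqrt(246)) = 15, since 15^2 = 225 <= 246 < 256 = 16^2.
Iterate m_{i+1} = d_i*a_i - m_i, d_{i+1} = (246 - m_{i+1}^2)/d_i, a_{i+1} = floor((a_0 + m_{i+1})/d_{i+1}):
  m_1 = 1*15 - 0 = 15, d_1 = (246 - 15^2)/1 = 21/1 = 21, a_1 = floor((15 + 15)/21) = 1.
  m_2 = 21*1 - 15 = 6, d_2 = (246 - 6^2)/21 = 210/21 = 10, a_2 = floor((15 + 6)/10) = 2.
  m_3 = 10*2 - 6 = 14, d_3 = (246 - 14^2)/10 = 50/10 = 5, a_3 = floor((15 + 14)/5) = 5.
  m_4 = 5*5 - 14 = 11, d_4 = (246 - 11^2)/5 = 125/5 = 25, a_4 = floor((15 + 11)/25) = 1.
  m_5 = 25*1 - 11 = 14, d_5 = (246 - 14^2)/25 = 50/25 = 2, a_5 = floor((15 + 14)/2) = 14.
  m_6 = 2*14 - 14 = 14, d_6 = (246 - 14^2)/2 = 50/2 = 25, a_6 = floor((15 + 14)/25) = 1.
  m_7 = 25*1 - 14 = 11, d_7 = (246 - 11^2)/25 = 125/25 = 5, a_7 = floor((15 + 11)/5) = 5.
  m_8 = 5*5 - 11 = 14, d_8 = (246 - 14^2)/5 = 50/5 = 10, a_8 = floor((15 + 14)/10) = 2.
  m_9 = 10*2 - 14 = 6, d_9 = (246 - 6^2)/10 = 210/10 = 21, a_9 = floor((15 + 6)/21) = 1.
  m_10 = 21*1 - 6 = 15, d_10 = (246 - 15^2)/21 = 21/21 = 1, a_10 = floor((15 + 15)/1) = 30.
  m_11 = 1*30 - 15 = 15, d_11 = (246 - 15^2)/1 = 21/1 = 21: (m_11, d_11) = (m_1, d_1) = (15, 21), so from here the quotients repeat a_1, ..., a_10; the period length is 10.
So sqrt(246) = [15; (1, 2, 5, 1, 14, 1, 5, 2, 1, 30)] with period length k = 10.
k is even, so the fundamental solution of x^2 - 246y^2 = 1 is (p_{k-1}, q_{k-1}) = (p_9, q_9); compute convergents through index 9.
Convergents (p_i = a_i*p_{i-1} + p_{i-2}, q_i = a_i*q_{i-1} + q_{i-2} with p_{-2}=0, p_{-1}=1, q_{-2}=1, q_{-1}=0):
  i=0: a_0=15, p_0 = 15*1 + 0 = 15, q_0 = 15*0 + 1 = 1.
  i=1: a_1=1, p_1 = 1*15 + 1 = 16, q_1 = 1*1 + 0 = 1.
  i=2: a_2=2, p_2 = 2*16 + 15 = 47, q_2 = 2*1 + 1 = 3.
  i=3: a_3=5, p_3 = 5*47 + 16 = 251, q_3 = 5*3 + 1 = 16.
  i=4: a_4=1, p_4 = 1*251 + 47 = 298, q_4 = 1*16 + 3 = 19.
  i=5: a_5=14, p_5 = 14*298 + 251 = 4423, q_5 = 14*19 + 16 = 282.
  i=6: a_6=1, p_6 = 1*4423 + 298 = 4721, q_6 = 1*282 + 19 = 301.
  i=7: a_7=5, p_7 = 5*4721 + 4423 = 28028, q_7 = 5*301 + 282 = 1787.
  i=8: a_8=2, p_8 = 2*28028 + 4721 = 60777, q_8 = 2*1787 + 301 = 3875.
  i=9: a_9=1, p_9 = 1*60777 + 28028 = 88805, q_9 = 1*3875 + 1787 = 5662.
Check: 88805^2 - 246*5662^2 = 7886328025 - 7886328024 = 1, so (x, y) = (88805, 5662) solves the equation, and by the theorem it is the least positive solution.

(x, y) = (88805, 5662)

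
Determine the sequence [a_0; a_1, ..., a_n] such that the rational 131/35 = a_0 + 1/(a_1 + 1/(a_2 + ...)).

[3; 1, 2, 1, 8]

Run the Euclidean algorithm on 131 and 35; the successive quotients are the partial quotients a_0, a_1, ... (each step inverts the fractional part left over by the previous one):
  131 = 3*35 + 26, so a_0 = 3.
  35 = 1*26 + 9, so a_1 = 1.
  26 = 2*9 + 8, so a_2 = 2.
  9 = 1*8 + 1, so a_3 = 1.
  8 = 8*1 + 0, so a_4 = 8.
The remainder reaches 0 after 5 divisions, so the expansion has 5 partial quotients, read off in order.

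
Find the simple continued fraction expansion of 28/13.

[2; 6, 2]

Run the Euclidean algorithm on 28 and 13; the successive quotients are the partial quotients a_0, a_1, ... (each step inverts the fractional part left over by the previous one):
  28 = 2*13 + 2, so a_0 = 2.
  13 = 6*2 + 1, so a_1 = 6.
  2 = 2*1 + 0, so a_2 = 2.
The remainder reaches 0 after 3 divisions, so the expansion has 3 partial quotients, read off in order.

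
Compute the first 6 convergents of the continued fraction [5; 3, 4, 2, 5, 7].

5/1, 16/3, 69/13, 154/29, 839/158, 6027/1135

Using the convergent recurrence p_i = a_i*p_{i-1} + p_{i-2}, q_i = a_i*q_{i-1} + q_{i-2} with p_{-2}=0, p_{-1}=1, q_{-2}=1, q_{-1}=0:
  i=0: a_0=5, p_0 = 5*1 + 0 = 5, q_0 = 5*0 + 1 = 1.
  i=1: a_1=3, p_1 = 3*5 + 1 = 16, q_1 = 3*1 + 0 = 3.
  i=2: a_2=4, p_2 = 4*16 + 5 = 69, q_2 = 4*3 + 1 = 13.
  i=3: a_3=2, p_3 = 2*69 + 16 = 154, q_3 = 2*13 + 3 = 29.
  i=4: a_4=5, p_4 = 5*154 + 69 = 839, q_4 = 5*29 + 13 = 158.
  i=5: a_5=7, p_5 = 7*839 + 154 = 6027, q_5 = 7*158 + 29 = 1135.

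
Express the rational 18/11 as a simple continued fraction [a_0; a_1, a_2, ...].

Run the Euclidean algorithm on 18 and 11; the successive quotients are the partial quotients a_0, a_1, ... (each step inverts the fractional part left over by the previous one):
  18 = 1*11 + 7, so a_0 = 1.
  11 = 1*7 + 4, so a_1 = 1.
  7 = 1*4 + 3, so a_2 = 1.
  4 = 1*3 + 1, so a_3 = 1.
  3 = 3*1 + 0, so a_4 = 3.
The remainder reaches 0 after 5 divisions, so the expansion has 5 partial quotients, read off in order.

[1; 1, 1, 1, 3]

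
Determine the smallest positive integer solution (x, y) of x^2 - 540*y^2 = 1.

First expand sqrt(540) as a continued fraction. With x_i = (sqrt(540) + m_i)/d_i and (m_0, d_0) = (0, 1): a_0 = floor(sqrt(540)) = 23, since 23^2 = 529 <= 540 < 576 = 24^2.
Iterate m_{i+1} = d_i*a_i - m_i, d_{i+1} = (540 - m_{i+1}^2)/d_i, a_{i+1} = floor((a_0 + m_{i+1})/d_{i+1}):
  m_1 = 1*23 - 0 = 23, d_1 = (540 - 23^2)/1 = 11/1 = 11, a_1 = floor((23 + 23)/11) = 4.
  m_2 = 11*4 - 23 = 21, d_2 = (540 - 21^2)/11 = 99/11 = 9, a_2 = floor((23 + 21)/9) = 4.
  m_3 = 9*4 - 21 = 15, d_3 = (540 - 15^2)/9 = 315/9 = 35, a_3 = floor((23 + 15)/35) = 1.
  m_4 = 35*1 - 15 = 20, d_4 = (540 - 20^2)/35 = 140/35 = 4, a_4 = floor((23 + 20)/4) = 10.
  m_5 = 4*10 - 20 = 20, d_5 = (540 - 20^2)/4 = 140/4 = 35, a_5 = floor((23 + 20)/35) = 1.
  m_6 = 35*1 - 20 = 15, d_6 = (540 - 15^2)/35 = 315/35 = 9, a_6 = floor((23 + 15)/9) = 4.
  m_7 = 9*4 - 15 = 21, d_7 = (540 - 21^2)/9 = 99/9 = 11, a_7 = floor((23 + 21)/11) = 4.
  m_8 = 11*4 - 21 = 23, d_8 = (540 - 23^2)/11 = 11/11 = 1, a_8 = floor((23 + 23)/1) = 46.
  m_9 = 1*46 - 23 = 23, d_9 = (540 - 23^2)/1 = 11/1 = 11: (m_9, d_9) = (m_1, d_1) = (23, 11), so from here the quotients repeat a_1, ..., a_8; the period length is 8.
So sqrt(540) = [23; (4, 4, 1, 10, 1, 4, 4, 46)] with period length k = 8.
k is even, so the fundamental solution of x^2 - 540y^2 = 1 is (p_{k-1}, q_{k-1}) = (p_7, q_7); compute convergents through index 7.
Convergents (p_i = a_i*p_{i-1} + p_{i-2}, q_i = a_i*q_{i-1} + q_{i-2} with p_{-2}=0, p_{-1}=1, q_{-2}=1, q_{-1}=0):
  i=0: a_0=23, p_0 = 23*1 + 0 = 23, q_0 = 23*0 + 1 = 1.
  i=1: a_1=4, p_1 = 4*23 + 1 = 93, q_1 = 4*1 + 0 = 4.
  i=2: a_2=4, p_2 = 4*93 + 23 = 395, q_2 = 4*4 + 1 = 17.
  i=3: a_3=1, p_3 = 1*395 + 93 = 488, q_3 = 1*17 + 4 = 21.
  i=4: a_4=10, p_4 = 10*488 + 395 = 5275, q_4 = 10*21 + 17 = 227.
  i=5: a_5=1, p_5 = 1*5275 + 488 = 5763, q_5 = 1*227 + 21 = 248.
  i=6: a_6=4, p_6 = 4*5763 + 5275 = 28327, q_6 = 4*248 + 227 = 1219.
  i=7: a_7=4, p_7 = 4*28327 + 5763 = 119071, q_7 = 4*1219 + 248 = 5124.
Check: 119071^2 - 540*5124^2 = 14177903041 - 14177903040 = 1, so (x, y) = (119071, 5124) solves the equation, and by the theorem it is the least positive solution.

(x, y) = (119071, 5124)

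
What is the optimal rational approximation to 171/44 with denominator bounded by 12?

35/9

Expand x = 171/44 as a continued fraction with the Euclidean algorithm:
  171 = 3*44 + 39, so a_0 = 3.
  44 = 1*39 + 5, so a_1 = 1.
  39 = 7*5 + 4, so a_2 = 7.
  5 = 1*4 + 1, so a_3 = 1.
  4 = 4*1 + 0, so a_4 = 4.
so x = [3; 1, 7, 1, 4].
Convergents (p_i = a_i*p_{i-1} + p_{i-2}, q_i = a_i*q_{i-1} + q_{i-2} with p_{-2}=0, p_{-1}=1, q_{-2}=1, q_{-1}=0), until the denominator exceeds 12:
  i=0: a_0=3, p_0 = 3*1 + 0 = 3, q_0 = 3*0 + 1 = 1.
  i=1: a_1=1, p_1 = 1*3 + 1 = 4, q_1 = 1*1 + 0 = 1.
  i=2: a_2=7, p_2 = 7*4 + 3 = 31, q_2 = 7*1 + 1 = 8.
  i=3: a_3=1, p_3 = 1*31 + 4 = 35, q_3 = 1*8 + 1 = 9.
  i=4: a_4=4, p_4 = 4*35 + 31 = 171, q_4 = 4*9 + 8 = 44.
q_4 = 44 > 12, so the last convergent with denominator <= 12 is p_3/q_3 = 35/9.
The closest fraction with denominator <= 12 is either p_3/q_3 or the intermediate fraction (k*p_3 + p_2)/(k*q_3 + q_2) with the largest k >= 1 whose denominator stays <= 12; these approach x as k grows, and every other convergent or intermediate fraction in range is farther away.
Largest k: floor((12 - q_2)/q_3) = floor((12 - 8)/9) = 0.
Since k = 0, no intermediate fraction beyond p_3/q_3 has denominator <= 12, so the convergent 35/9 is the closest (its error is |171*9 - 35*44|/(44*9) = 1/396).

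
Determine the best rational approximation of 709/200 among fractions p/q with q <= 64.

39/11

Expand x = 709/200 as a continued fraction with the Euclidean algorithm:
  709 = 3*200 + 109, so a_0 = 3.
  200 = 1*109 + 91, so a_1 = 1.
  109 = 1*91 + 18, so a_2 = 1.
  91 = 5*18 + 1, so a_3 = 5.
  18 = 18*1 + 0, so a_4 = 18.
so x = [3; 1, 1, 5, 18].
Convergents (p_i = a_i*p_{i-1} + p_{i-2}, q_i = a_i*q_{i-1} + q_{i-2} with p_{-2}=0, p_{-1}=1, q_{-2}=1, q_{-1}=0), until the denominator exceeds 64:
  i=0: a_0=3, p_0 = 3*1 + 0 = 3, q_0 = 3*0 + 1 = 1.
  i=1: a_1=1, p_1 = 1*3 + 1 = 4, q_1 = 1*1 + 0 = 1.
  i=2: a_2=1, p_2 = 1*4 + 3 = 7, q_2 = 1*1 + 1 = 2.
  i=3: a_3=5, p_3 = 5*7 + 4 = 39, q_3 = 5*2 + 1 = 11.
  i=4: a_4=18, p_4 = 18*39 + 7 = 709, q_4 = 18*11 + 2 = 200.
q_4 = 200 > 64, so the last convergent with denominator <= 64 is p_3/q_3 = 39/11.
The closest fraction with denominator <= 64 is either p_3/q_3 or the intermediate fraction (k*p_3 + p_2)/(k*q_3 + q_2) with the largest k >= 1 whose denominator stays <= 64; these approach x as k grows, and every other convergent or intermediate fraction in range is farther away.
Largest k: floor((64 - q_2)/q_3) = floor((64 - 2)/11) = 5.
That gives (5*39 + 7)/(5*11 + 2) = 202/57.
Compare the errors: |x - 39/11| = |709*11 - 39*200|/(200*11) = 1/2200, and |x - 202/57| = |709*57 - 202*200|/(200*57) = 13/11400.
Cross-multiplying, 1*11400 = 11400 < 28600 = 13*2200, so 1/2200 is smaller: the convergent 39/11 is closer to x than 202/57.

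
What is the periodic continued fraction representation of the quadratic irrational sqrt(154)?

Write x_i = (sqrt(154) + m_i)/d_i with (m_0, d_0) = (0, 1). a_0 = floor(sqrt(154)) = 12, since 12^2 = 144 <= 154 < 169 = 13^2.
Iterate m_{i+1} = d_i*a_i - m_i, d_{i+1} = (154 - m_{i+1}^2)/d_i, a_{i+1} = floor((a_0 + m_{i+1})/d_{i+1}):
  m_1 = 1*12 - 0 = 12, d_1 = (154 - 12^2)/1 = 10/1 = 10, a_1 = floor((12 + 12)/10) = 2.
  m_2 = 10*2 - 12 = 8, d_2 = (154 - 8^2)/10 = 90/10 = 9, a_2 = floor((12 + 8)/9) = 2.
  m_3 = 9*2 - 8 = 10, d_3 = (154 - 10^2)/9 = 54/9 = 6, a_3 = floor((12 + 10)/6) = 3.
  m_4 = 6*3 - 10 = 8, d_4 = (154 - 8^2)/6 = 90/6 = 15, a_4 = floor((12 + 8)/15) = 1.
  m_5 = 15*1 - 8 = 7, d_5 = (154 - 7^2)/15 = 105/15 = 7, a_5 = floor((12 + 7)/7) = 2.
  m_6 = 7*2 - 7 = 7, d_6 = (154 - 7^2)/7 = 105/7 = 15, a_6 = floor((12 + 7)/15) = 1.
  m_7 = 15*1 - 7 = 8, d_7 = (154 - 8^2)/15 = 90/15 = 6, a_7 = floor((12 + 8)/6) = 3.
  m_8 = 6*3 - 8 = 10, d_8 = (154 - 10^2)/6 = 54/6 = 9, a_8 = floor((12 + 10)/9) = 2.
  m_9 = 9*2 - 10 = 8, d_9 = (154 - 8^2)/9 = 90/9 = 10, a_9 = floor((12 + 8)/10) = 2.
  m_10 = 10*2 - 8 = 12, d_10 = (154 - 12^2)/10 = 10/10 = 1, a_10 = floor((12 + 12)/1) = 24.
  m_11 = 1*24 - 12 = 12, d_11 = (154 - 12^2)/1 = 10/1 = 10: (m_11, d_11) = (m_1, d_1) = (12, 10), so from here the quotients repeat a_1, ..., a_10; the period length is 10.
Hence the expansion of sqrt(154) is a_0 = 12 followed by the repeating block 2, 2, 3, 1, 2, 1, 3, 2, 2, 24 (period 10).

[12; (2, 2, 3, 1, 2, 1, 3, 2, 2, 24)]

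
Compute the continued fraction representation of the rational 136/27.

Run the Euclidean algorithm on 136 and 27; the successive quotients are the partial quotients a_0, a_1, ... (each step inverts the fractional part left over by the previous one):
  136 = 5*27 + 1, so a_0 = 5.
  27 = 27*1 + 0, so a_1 = 27.
The remainder reaches 0 after 2 divisions, so the expansion has 2 partial quotients, read off in order.

[5; 27]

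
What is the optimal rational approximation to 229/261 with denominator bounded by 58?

43/49

Expand x = 229/261 as a continued fraction with the Euclidean algorithm:
  229 = 0*261 + 229, so a_0 = 0.
  261 = 1*229 + 32, so a_1 = 1.
  229 = 7*32 + 5, so a_2 = 7.
  32 = 6*5 + 2, so a_3 = 6.
  5 = 2*2 + 1, so a_4 = 2.
  2 = 2*1 + 0, so a_5 = 2.
so x = [0; 1, 7, 6, 2, 2].
Convergents (p_i = a_i*p_{i-1} + p_{i-2}, q_i = a_i*q_{i-1} + q_{i-2} with p_{-2}=0, p_{-1}=1, q_{-2}=1, q_{-1}=0), until the denominator exceeds 58:
  i=0: a_0=0, p_0 = 0*1 + 0 = 0, q_0 = 0*0 + 1 = 1.
  i=1: a_1=1, p_1 = 1*0 + 1 = 1, q_1 = 1*1 + 0 = 1.
  i=2: a_2=7, p_2 = 7*1 + 0 = 7, q_2 = 7*1 + 1 = 8.
  i=3: a_3=6, p_3 = 6*7 + 1 = 43, q_3 = 6*8 + 1 = 49.
  i=4: a_4=2, p_4 = 2*43 + 7 = 93, q_4 = 2*49 + 8 = 106.
q_4 = 106 > 58, so the last convergent with denominator <= 58 is p_3/q_3 = 43/49.
The closest fraction with denominator <= 58 is either p_3/q_3 or the intermediate fraction (k*p_3 + p_2)/(k*q_3 + q_2) with the largest k >= 1 whose denominator stays <= 58; these approach x as k grows, and every other convergent or intermediate fraction in range is farther away.
Largest k: floor((58 - q_2)/q_3) = floor((58 - 8)/49) = 1.
That gives (1*43 + 7)/(1*49 + 8) = 50/57.
Compare the errors: |x - 43/49| = |229*49 - 43*261|/(261*49) = 2/12789, and |x - 50/57| = |229*57 - 50*261|/(261*57) = 3/14877.
Cross-multiplying, 2*14877 = 29754 < 38367 = 3*12789, so 2/12789 is smaller: the convergent 43/49 is closer to x than 50/57.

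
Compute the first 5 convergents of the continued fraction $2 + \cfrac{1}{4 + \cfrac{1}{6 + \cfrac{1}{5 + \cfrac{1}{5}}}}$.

2/1, 9/4, 56/25, 289/129, 1501/670

Using the convergent recurrence p_i = a_i*p_{i-1} + p_{i-2}, q_i = a_i*q_{i-1} + q_{i-2} with p_{-2}=0, p_{-1}=1, q_{-2}=1, q_{-1}=0:
  i=0: a_0=2, p_0 = 2*1 + 0 = 2, q_0 = 2*0 + 1 = 1.
  i=1: a_1=4, p_1 = 4*2 + 1 = 9, q_1 = 4*1 + 0 = 4.
  i=2: a_2=6, p_2 = 6*9 + 2 = 56, q_2 = 6*4 + 1 = 25.
  i=3: a_3=5, p_3 = 5*56 + 9 = 289, q_3 = 5*25 + 4 = 129.
  i=4: a_4=5, p_4 = 5*289 + 56 = 1501, q_4 = 5*129 + 25 = 670.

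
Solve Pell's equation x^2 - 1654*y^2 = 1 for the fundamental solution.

First expand sqrt(1654) as a continued fraction. With x_i = (sqrt(1654) + m_i)/d_i and (m_0, d_0) = (0, 1): a_0 = floor(sqrt(1654)) = 40, since 40^2 = 1600 <= 1654 < 1681 = 41^2.
Iterate m_{i+1} = d_i*a_i - m_i, d_{i+1} = (1654 - m_{i+1}^2)/d_i, a_{i+1} = floor((a_0 + m_{i+1})/d_{i+1}):
  m_1 = 1*40 - 0 = 40, d_1 = (1654 - 40^2)/1 = 54/1 = 54, a_1 = floor((40 + 40)/54) = 1.
  m_2 = 54*1 - 40 = 14, d_2 = (1654 - 14^2)/54 = 1458/54 = 27, a_2 = floor((40 + 14)/27) = 2.
  m_3 = 27*2 - 14 = 40, d_3 = (1654 - 40^2)/27 = 54/27 = 2, a_3 = floor((40 + 40)/2) = 40.
  m_4 = 2*40 - 40 = 40, d_4 = (1654 - 40^2)/2 = 54/2 = 27, a_4 = floor((40 + 40)/27) = 2.
  m_5 = 27*2 - 40 = 14, d_5 = (1654 - 14^2)/27 = 1458/27 = 54, a_5 = floor((40 + 14)/54) = 1.
  m_6 = 54*1 - 14 = 40, d_6 = (1654 - 40^2)/54 = 54/54 = 1, a_6 = floor((40 + 40)/1) = 80.
  m_7 = 1*80 - 40 = 40, d_7 = (1654 - 40^2)/1 = 54/1 = 54: (m_7, d_7) = (m_1, d_1) = (40, 54), so from here the quotients repeat a_1, ..., a_6; the period length is 6.
So sqrt(1654) = [40; (1, 2, 40, 2, 1, 80)] with period length k = 6.
k is even, so the fundamental solution of x^2 - 1654y^2 = 1 is (p_{k-1}, q_{k-1}) = (p_5, q_5); compute convergents through index 5.
Convergents (p_i = a_i*p_{i-1} + p_{i-2}, q_i = a_i*q_{i-1} + q_{i-2} with p_{-2}=0, p_{-1}=1, q_{-2}=1, q_{-1}=0):
  i=0: a_0=40, p_0 = 40*1 + 0 = 40, q_0 = 40*0 + 1 = 1.
  i=1: a_1=1, p_1 = 1*40 + 1 = 41, q_1 = 1*1 + 0 = 1.
  i=2: a_2=2, p_2 = 2*41 + 40 = 122, q_2 = 2*1 + 1 = 3.
  i=3: a_3=40, p_3 = 40*122 + 41 = 4921, q_3 = 40*3 + 1 = 121.
  i=4: a_4=2, p_4 = 2*4921 + 122 = 9964, q_4 = 2*121 + 3 = 245.
  i=5: a_5=1, p_5 = 1*9964 + 4921 = 14885, q_5 = 1*245 + 121 = 366.
Check: 14885^2 - 1654*366^2 = 221563225 - 221563224 = 1, so (x, y) = (14885, 366) solves the equation, and by the theorem it is the least positive solution.

(x, y) = (14885, 366)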